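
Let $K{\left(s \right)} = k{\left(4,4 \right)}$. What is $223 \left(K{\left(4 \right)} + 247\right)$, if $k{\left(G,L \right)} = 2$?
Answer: $55527$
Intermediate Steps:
$K{\left(s \right)} = 2$
$223 \left(K{\left(4 \right)} + 247\right) = 223 \left(2 + 247\right) = 223 \cdot 249 = 55527$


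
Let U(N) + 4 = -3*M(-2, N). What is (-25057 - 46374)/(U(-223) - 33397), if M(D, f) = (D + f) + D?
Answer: 71431/32720 ≈ 2.1831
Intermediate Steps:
M(D, f) = f + 2*D
U(N) = 8 - 3*N (U(N) = -4 - 3*(N + 2*(-2)) = -4 - 3*(N - 4) = -4 - 3*(-4 + N) = -4 + (12 - 3*N) = 8 - 3*N)
(-25057 - 46374)/(U(-223) - 33397) = (-25057 - 46374)/((8 - 3*(-223)) - 33397) = -71431/((8 + 669) - 33397) = -71431/(677 - 33397) = -71431/(-32720) = -71431*(-1/32720) = 71431/32720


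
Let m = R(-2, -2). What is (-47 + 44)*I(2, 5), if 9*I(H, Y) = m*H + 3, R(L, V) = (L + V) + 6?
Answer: -7/3 ≈ -2.3333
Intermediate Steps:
R(L, V) = 6 + L + V
m = 2 (m = 6 - 2 - 2 = 2)
I(H, Y) = ⅓ + 2*H/9 (I(H, Y) = (2*H + 3)/9 = (3 + 2*H)/9 = ⅓ + 2*H/9)
(-47 + 44)*I(2, 5) = (-47 + 44)*(⅓ + (2/9)*2) = -3*(⅓ + 4/9) = -3*7/9 = -7/3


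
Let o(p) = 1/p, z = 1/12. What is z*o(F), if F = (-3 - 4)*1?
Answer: -1/84 ≈ -0.011905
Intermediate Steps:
z = 1/12 ≈ 0.083333
F = -7 (F = -7*1 = -7)
z*o(F) = (1/12)/(-7) = (1/12)*(-⅐) = -1/84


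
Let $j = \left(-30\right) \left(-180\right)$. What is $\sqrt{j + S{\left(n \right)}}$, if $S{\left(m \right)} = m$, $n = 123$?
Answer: $\sqrt{5523} \approx 74.317$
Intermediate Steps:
$j = 5400$
$\sqrt{j + S{\left(n \right)}} = \sqrt{5400 + 123} = \sqrt{5523}$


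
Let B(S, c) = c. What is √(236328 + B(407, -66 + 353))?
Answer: √236615 ≈ 486.43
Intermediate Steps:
√(236328 + B(407, -66 + 353)) = √(236328 + (-66 + 353)) = √(236328 + 287) = √236615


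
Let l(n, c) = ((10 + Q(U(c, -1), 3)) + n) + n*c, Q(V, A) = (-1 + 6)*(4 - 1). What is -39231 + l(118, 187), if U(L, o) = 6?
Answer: -17022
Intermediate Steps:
Q(V, A) = 15 (Q(V, A) = 5*3 = 15)
l(n, c) = 25 + n + c*n (l(n, c) = ((10 + 15) + n) + n*c = (25 + n) + c*n = 25 + n + c*n)
-39231 + l(118, 187) = -39231 + (25 + 118 + 187*118) = -39231 + (25 + 118 + 22066) = -39231 + 22209 = -17022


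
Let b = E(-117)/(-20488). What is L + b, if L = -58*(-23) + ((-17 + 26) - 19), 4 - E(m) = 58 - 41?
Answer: 2086625/1576 ≈ 1324.0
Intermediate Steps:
E(m) = -13 (E(m) = 4 - (58 - 41) = 4 - 1*17 = 4 - 17 = -13)
L = 1324 (L = 1334 + (9 - 19) = 1334 - 10 = 1324)
b = 1/1576 (b = -13/(-20488) = -13*(-1/20488) = 1/1576 ≈ 0.00063452)
L + b = 1324 + 1/1576 = 2086625/1576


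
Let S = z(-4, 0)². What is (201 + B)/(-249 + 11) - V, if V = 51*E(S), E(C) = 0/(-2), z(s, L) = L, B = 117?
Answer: -159/119 ≈ -1.3361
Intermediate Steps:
S = 0 (S = 0² = 0)
E(C) = 0 (E(C) = 0*(-½) = 0)
V = 0 (V = 51*0 = 0)
(201 + B)/(-249 + 11) - V = (201 + 117)/(-249 + 11) - 1*0 = 318/(-238) + 0 = 318*(-1/238) + 0 = -159/119 + 0 = -159/119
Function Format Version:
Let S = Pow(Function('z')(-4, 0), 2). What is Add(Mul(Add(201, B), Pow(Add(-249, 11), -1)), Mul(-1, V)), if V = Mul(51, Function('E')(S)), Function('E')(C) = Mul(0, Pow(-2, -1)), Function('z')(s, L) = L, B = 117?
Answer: Rational(-159, 119) ≈ -1.3361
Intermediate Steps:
S = 0 (S = Pow(0, 2) = 0)
Function('E')(C) = 0 (Function('E')(C) = Mul(0, Rational(-1, 2)) = 0)
V = 0 (V = Mul(51, 0) = 0)
Add(Mul(Add(201, B), Pow(Add(-249, 11), -1)), Mul(-1, V)) = Add(Mul(Add(201, 117), Pow(Add(-249, 11), -1)), Mul(-1, 0)) = Add(Mul(318, Pow(-238, -1)), 0) = Add(Mul(318, Rational(-1, 238)), 0) = Add(Rational(-159, 119), 0) = Rational(-159, 119)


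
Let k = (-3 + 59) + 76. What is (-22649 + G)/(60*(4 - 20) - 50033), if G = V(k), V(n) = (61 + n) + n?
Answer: 22324/50993 ≈ 0.43779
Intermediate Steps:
k = 132 (k = 56 + 76 = 132)
V(n) = 61 + 2*n
G = 325 (G = 61 + 2*132 = 61 + 264 = 325)
(-22649 + G)/(60*(4 - 20) - 50033) = (-22649 + 325)/(60*(4 - 20) - 50033) = -22324/(60*(-16) - 50033) = -22324/(-960 - 50033) = -22324/(-50993) = -22324*(-1/50993) = 22324/50993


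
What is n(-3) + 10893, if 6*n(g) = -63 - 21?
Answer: 10879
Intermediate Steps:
n(g) = -14 (n(g) = (-63 - 21)/6 = (1/6)*(-84) = -14)
n(-3) + 10893 = -14 + 10893 = 10879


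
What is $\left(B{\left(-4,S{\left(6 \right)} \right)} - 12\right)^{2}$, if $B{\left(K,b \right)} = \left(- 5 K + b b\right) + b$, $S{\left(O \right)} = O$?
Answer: $2500$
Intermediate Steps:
$B{\left(K,b \right)} = b + b^{2} - 5 K$ ($B{\left(K,b \right)} = \left(- 5 K + b^{2}\right) + b = \left(b^{2} - 5 K\right) + b = b + b^{2} - 5 K$)
$\left(B{\left(-4,S{\left(6 \right)} \right)} - 12\right)^{2} = \left(\left(6 + 6^{2} - -20\right) - 12\right)^{2} = \left(\left(6 + 36 + 20\right) - 12\right)^{2} = \left(62 - 12\right)^{2} = 50^{2} = 2500$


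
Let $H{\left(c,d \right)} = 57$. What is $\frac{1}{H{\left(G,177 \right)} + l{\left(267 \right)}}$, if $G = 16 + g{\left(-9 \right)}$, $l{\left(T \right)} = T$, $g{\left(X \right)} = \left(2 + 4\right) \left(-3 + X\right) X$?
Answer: $\frac{1}{324} \approx 0.0030864$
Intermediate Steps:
$g{\left(X \right)} = X \left(-18 + 6 X\right)$ ($g{\left(X \right)} = 6 \left(-3 + X\right) X = \left(-18 + 6 X\right) X = X \left(-18 + 6 X\right)$)
$G = 664$ ($G = 16 + 6 \left(-9\right) \left(-3 - 9\right) = 16 + 6 \left(-9\right) \left(-12\right) = 16 + 648 = 664$)
$\frac{1}{H{\left(G,177 \right)} + l{\left(267 \right)}} = \frac{1}{57 + 267} = \frac{1}{324}$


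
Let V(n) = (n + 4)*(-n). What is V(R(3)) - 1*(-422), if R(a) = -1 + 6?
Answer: 377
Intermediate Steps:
R(a) = 5
V(n) = -n*(4 + n) (V(n) = (4 + n)*(-n) = -n*(4 + n))
V(R(3)) - 1*(-422) = -1*5*(4 + 5) - 1*(-422) = -1*5*9 + 422 = -45 + 422 = 377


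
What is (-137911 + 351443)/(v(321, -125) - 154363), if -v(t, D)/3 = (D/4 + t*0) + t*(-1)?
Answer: -854128/613225 ≈ -1.3928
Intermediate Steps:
v(t, D) = 3*t - 3*D/4 (v(t, D) = -3*((D/4 + t*0) + t*(-1)) = -3*((D*(¼) + 0) - t) = -3*((D/4 + 0) - t) = -3*(D/4 - t) = -3*(-t + D/4) = 3*t - 3*D/4)
(-137911 + 351443)/(v(321, -125) - 154363) = (-137911 + 351443)/((3*321 - ¾*(-125)) - 154363) = 213532/((963 + 375/4) - 154363) = 213532/(4227/4 - 154363) = 213532/(-613225/4) = 213532*(-4/613225) = -854128/613225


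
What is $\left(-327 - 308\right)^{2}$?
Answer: $403225$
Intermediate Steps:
$\left(-327 - 308\right)^{2} = \left(-635\right)^{2} = 403225$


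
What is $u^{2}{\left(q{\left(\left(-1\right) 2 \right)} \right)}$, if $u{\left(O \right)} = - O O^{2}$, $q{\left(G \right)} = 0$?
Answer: $0$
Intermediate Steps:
$u{\left(O \right)} = - O^{3}$
$u^{2}{\left(q{\left(\left(-1\right) 2 \right)} \right)} = \left(- 0^{3}\right)^{2} = \left(\left(-1\right) 0\right)^{2} = 0^{2} = 0$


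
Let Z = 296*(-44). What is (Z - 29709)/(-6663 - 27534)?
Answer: 42733/34197 ≈ 1.2496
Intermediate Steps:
Z = -13024
(Z - 29709)/(-6663 - 27534) = (-13024 - 29709)/(-6663 - 27534) = -42733/(-34197) = -42733*(-1/34197) = 42733/34197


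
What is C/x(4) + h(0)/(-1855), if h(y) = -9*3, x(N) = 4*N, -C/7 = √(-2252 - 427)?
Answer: 27/1855 - 7*I*√2679/16 ≈ 0.014555 - 22.645*I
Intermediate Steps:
C = -7*I*√2679 (C = -7*√(-2252 - 427) = -7*I*√2679 ≈ -362.31*I)
h(y) = -27
C/x(4) + h(0)/(-1855) = (-7*I*√2679)/((4*4)) - 27/(-1855) = -7*I*√2679/16 - 27*(-1/1855) = -7*I*√2679*(1/16) + 27/1855 = -7*I*√2679/16 + 27/1855 = 27/1855 - 7*I*√2679/16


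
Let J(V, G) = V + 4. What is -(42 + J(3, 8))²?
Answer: -2401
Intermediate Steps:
J(V, G) = 4 + V
-(42 + J(3, 8))² = -(42 + (4 + 3))² = -(42 + 7)² = -1*49² = -1*2401 = -2401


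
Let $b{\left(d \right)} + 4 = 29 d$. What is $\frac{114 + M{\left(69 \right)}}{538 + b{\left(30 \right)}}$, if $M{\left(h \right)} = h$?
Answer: $\frac{61}{468} \approx 0.13034$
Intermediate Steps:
$b{\left(d \right)} = -4 + 29 d$
$\frac{114 + M{\left(69 \right)}}{538 + b{\left(30 \right)}} = \frac{114 + 69}{538 + \left(-4 + 29 \cdot 30\right)} = \frac{183}{538 + \left(-4 + 870\right)} = \frac{183}{538 + 866} = \frac{183}{1404} = 183 \cdot \frac{1}{1404} = \frac{61}{468}$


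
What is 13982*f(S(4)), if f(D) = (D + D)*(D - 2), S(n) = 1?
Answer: -27964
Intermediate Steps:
f(D) = 2*D*(-2 + D) (f(D) = (2*D)*(-2 + D) = 2*D*(-2 + D))
13982*f(S(4)) = 13982*(2*1*(-2 + 1)) = 13982*(2*1*(-1)) = 13982*(-2) = -27964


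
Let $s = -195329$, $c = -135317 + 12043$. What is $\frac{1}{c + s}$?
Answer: $- \frac{1}{318603} \approx -3.1387 \cdot 10^{-6}$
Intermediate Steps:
$c = -123274$
$\frac{1}{c + s} = \frac{1}{-123274 - 195329} = \frac{1}{-318603} = - \frac{1}{318603}$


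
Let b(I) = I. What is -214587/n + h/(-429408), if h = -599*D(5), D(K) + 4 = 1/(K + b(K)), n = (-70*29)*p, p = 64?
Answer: 136669447/83018880 ≈ 1.6462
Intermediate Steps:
n = -129920 (n = -70*29*64 = -2030*64 = -129920)
D(K) = -4 + 1/(2*K) (D(K) = -4 + 1/(K + K) = -4 + 1/(2*K))
h = 23361/10 (h = -599*(-4 + (½)/5) = -599*(-4 + (½)*(⅕)) = -599*(-4 + ⅒) = -599*(-39/10) = 23361/10 ≈ 2336.1)
-214587/n + h/(-429408) = -214587/(-129920) + (23361/10)/(-429408) = -214587*(-1/129920) + (23361/10)*(-1/429408) = 214587/129920 - 7787/1431360 = 136669447/83018880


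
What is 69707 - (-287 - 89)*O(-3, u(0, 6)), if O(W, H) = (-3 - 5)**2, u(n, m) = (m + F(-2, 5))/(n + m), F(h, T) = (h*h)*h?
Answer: 93771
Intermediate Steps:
F(h, T) = h**3 (F(h, T) = h**2*h = h**3)
u(n, m) = (-8 + m)/(m + n) (u(n, m) = (m + (-2)**3)/(n + m) = (m - 8)/(m + n) = (-8 + m)/(m + n))
O(W, H) = 64 (O(W, H) = (-8)**2 = 64)
69707 - (-287 - 89)*O(-3, u(0, 6)) = 69707 - (-287 - 89)*64 = 69707 - (-376)*64 = 69707 - 1*(-24064) = 69707 + 24064 = 93771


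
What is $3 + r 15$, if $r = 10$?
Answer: $153$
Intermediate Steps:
$3 + r 15 = 3 + 10 \cdot 15 = 3 + 150 = 153$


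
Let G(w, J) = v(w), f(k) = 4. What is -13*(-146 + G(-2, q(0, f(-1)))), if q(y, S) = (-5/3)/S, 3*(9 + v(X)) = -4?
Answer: 6097/3 ≈ 2032.3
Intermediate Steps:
v(X) = -31/3 (v(X) = -9 + (⅓)*(-4) = -9 - 4/3 = -31/3)
q(y, S) = -5/(3*S) (q(y, S) = (-5*⅓)/S = -5/(3*S))
G(w, J) = -31/3
-13*(-146 + G(-2, q(0, f(-1)))) = -13*(-146 - 31/3) = -13*(-469/3) = 6097/3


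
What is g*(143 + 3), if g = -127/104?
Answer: -9271/52 ≈ -178.29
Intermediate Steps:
g = -127/104 (g = -127*1/104 = -127/104 ≈ -1.2212)
g*(143 + 3) = -127*(143 + 3)/104 = -127/104*146 = -9271/52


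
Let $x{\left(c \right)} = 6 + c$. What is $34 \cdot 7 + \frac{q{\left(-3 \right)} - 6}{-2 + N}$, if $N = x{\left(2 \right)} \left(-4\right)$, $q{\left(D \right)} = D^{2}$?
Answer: $\frac{8089}{34} \approx 237.91$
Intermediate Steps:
$N = -32$ ($N = \left(6 + 2\right) \left(-4\right) = 8 \left(-4\right) = -32$)
$34 \cdot 7 + \frac{q{\left(-3 \right)} - 6}{-2 + N} = 34 \cdot 7 + \frac{\left(-3\right)^{2} - 6}{-2 - 32} = 238 + \frac{9 - 6}{-34} = 238 + 3 \left(- \frac{1}{34}\right) = 238 - \frac{3}{34} = \frac{8089}{34}$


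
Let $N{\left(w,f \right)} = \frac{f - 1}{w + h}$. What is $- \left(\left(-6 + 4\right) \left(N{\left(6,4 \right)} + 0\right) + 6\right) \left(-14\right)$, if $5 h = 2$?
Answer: $\frac{567}{8} \approx 70.875$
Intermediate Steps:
$h = \frac{2}{5}$ ($h = \frac{1}{5} \cdot 2 = \frac{2}{5} \approx 0.4$)
$N{\left(w,f \right)} = \frac{-1 + f}{\frac{2}{5} + w}$ ($N{\left(w,f \right)} = \frac{f - 1}{w + \frac{2}{5}} = \frac{-1 + f}{\frac{2}{5} + w}$)
$- \left(\left(-6 + 4\right) \left(N{\left(6,4 \right)} + 0\right) + 6\right) \left(-14\right) = - \left(\left(-6 + 4\right) \left(\frac{5 \left(-1 + 4\right)}{2 + 5 \cdot 6} + 0\right) + 6\right) \left(-14\right) = - \left(- 2 \left(5 \frac{1}{2 + 30} \cdot 3 + 0\right) + 6\right) \left(-14\right) = - \left(- 2 \left(5 \cdot \frac{1}{32} \cdot 3 + 0\right) + 6\right) \left(-14\right) = - \left(- 2 \left(\frac{15}{32} + 0\right) + 6\right) \left(-14\right) = - \left(\left(-2\right) \frac{15}{32} + 6\right) \left(-14\right) = - \left(- \frac{15}{16} + 6\right) \left(-14\right) = - \frac{81 \left(-14\right)}{16} = \left(-1\right) \left(- \frac{567}{8}\right) = \frac{567}{8}$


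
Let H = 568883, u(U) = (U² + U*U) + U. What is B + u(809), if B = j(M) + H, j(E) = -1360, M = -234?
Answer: 1877294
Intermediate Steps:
u(U) = U + 2*U² (u(U) = (U² + U²) + U = 2*U² + U = U + 2*U²)
B = 567523 (B = -1360 + 568883 = 567523)
B + u(809) = 567523 + 809*(1 + 2*809) = 567523 + 809*(1 + 1618) = 567523 + 809*1619 = 567523 + 1309771 = 1877294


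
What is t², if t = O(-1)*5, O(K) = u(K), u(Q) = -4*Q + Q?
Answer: 225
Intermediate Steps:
u(Q) = -3*Q
O(K) = -3*K
t = 15 (t = -3*(-1)*5 = 3*5 = 15)
t² = 15² = 225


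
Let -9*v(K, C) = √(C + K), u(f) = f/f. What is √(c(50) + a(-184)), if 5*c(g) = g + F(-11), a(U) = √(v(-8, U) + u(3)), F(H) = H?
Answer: √(1755 + 75*√(9 - 8*I*√3))/15 ≈ 3.0004 - 0.10773*I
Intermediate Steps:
u(f) = 1
v(K, C) = -√(C + K)/9
a(U) = √(1 - √(-8 + U)/9) (a(U) = √(-√(U - 8)/9 + 1) = √(-√(-8 + U)/9 + 1) = √(1 - √(-8 + U)/9))
c(g) = -11/5 + g/5 (c(g) = (g - 11)/5 = (-11 + g)/5 = -11/5 + g/5)
√(c(50) + a(-184)) = √((-11/5 + (⅕)*50) + √(9 - √(-8 - 184))/3) = √((-11/5 + 10) + √(9 - √(-192))/3) = √(39/5 + √(9 - 8*I*√3)/3)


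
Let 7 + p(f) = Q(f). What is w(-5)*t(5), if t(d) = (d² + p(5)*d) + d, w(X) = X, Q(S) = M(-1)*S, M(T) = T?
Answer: 150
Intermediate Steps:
Q(S) = -S
p(f) = -7 - f
t(d) = d² - 11*d (t(d) = (d² + (-7 - 1*5)*d) + d = (d² + (-7 - 5)*d) + d = (d² - 12*d) + d = d² - 11*d)
w(-5)*t(5) = -25*(-11 + 5) = -25*(-6) = -5*(-30) = 150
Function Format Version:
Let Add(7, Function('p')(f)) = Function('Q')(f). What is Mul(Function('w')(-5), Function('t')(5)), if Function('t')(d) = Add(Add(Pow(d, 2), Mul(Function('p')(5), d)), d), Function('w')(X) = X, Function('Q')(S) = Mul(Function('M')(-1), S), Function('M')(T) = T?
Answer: 150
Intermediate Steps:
Function('Q')(S) = Mul(-1, S)
Function('p')(f) = Add(-7, Mul(-1, f))
Function('t')(d) = Add(Pow(d, 2), Mul(-11, d)) (Function('t')(d) = Add(Add(Pow(d, 2), Mul(Add(-7, Mul(-1, 5)), d)), d) = Add(Add(Pow(d, 2), Mul(Add(-7, -5), d)), d) = Add(Add(Pow(d, 2), Mul(-12, d)), d) = Add(Pow(d, 2), Mul(-11, d)))
Mul(Function('w')(-5), Function('t')(5)) = Mul(-5, Mul(5, Add(-11, 5))) = Mul(-5, Mul(5, -6)) = Mul(-5, -30) = 150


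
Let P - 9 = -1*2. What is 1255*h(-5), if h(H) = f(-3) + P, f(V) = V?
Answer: 5020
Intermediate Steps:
P = 7 (P = 9 - 1*2 = 9 - 2 = 7)
h(H) = 4 (h(H) = -3 + 7 = 4)
1255*h(-5) = 1255*4 = 5020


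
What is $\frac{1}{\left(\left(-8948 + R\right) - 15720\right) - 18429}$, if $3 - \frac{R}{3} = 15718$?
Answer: $- \frac{1}{90242} \approx -1.1081 \cdot 10^{-5}$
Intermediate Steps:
$R = -47145$ ($R = 9 - 47154 = -47145$)
$\frac{1}{\left(\left(-8948 + R\right) - 15720\right) - 18429} = \frac{1}{\left(\left(-8948 - 47145\right) - 15720\right) - 18429} = \frac{1}{\left(-56093 - 15720\right) - 18429} = \frac{1}{-71813 - 18429} = \frac{1}{-90242} = - \frac{1}{90242}$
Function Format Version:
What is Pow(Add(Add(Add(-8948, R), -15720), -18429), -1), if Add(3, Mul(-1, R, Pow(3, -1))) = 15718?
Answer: Rational(-1, 90242) ≈ -1.1081e-5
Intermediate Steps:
R = -47145 (R = Add(9, Mul(-3, 15718)) = Add(9, -47154) = -47145)
Pow(Add(Add(Add(-8948, R), -15720), -18429), -1) = Pow(Add(Add(Add(-8948, -47145), -15720), -18429), -1) = Pow(Add(Add(-56093, -15720), -18429), -1) = Pow(Add(-71813, -18429), -1) = Pow(-90242, -1) = Rational(-1, 90242)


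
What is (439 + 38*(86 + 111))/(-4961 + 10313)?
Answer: 7925/5352 ≈ 1.4808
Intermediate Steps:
(439 + 38*(86 + 111))/(-4961 + 10313) = (439 + 38*197)/5352 = (439 + 7486)*(1/5352) = 7925*(1/5352) = 7925/5352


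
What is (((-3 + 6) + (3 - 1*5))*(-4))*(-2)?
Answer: 8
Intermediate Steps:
(((-3 + 6) + (3 - 1*5))*(-4))*(-2) = ((3 + (3 - 5))*(-4))*(-2) = ((3 - 2)*(-4))*(-2) = (1*(-4))*(-2) = -4*(-2) = 8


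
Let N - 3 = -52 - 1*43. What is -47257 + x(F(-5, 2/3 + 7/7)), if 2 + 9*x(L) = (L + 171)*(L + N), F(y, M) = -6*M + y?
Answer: -442007/9 ≈ -49112.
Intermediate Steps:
N = -92 (N = 3 + (-52 - 1*43) = 3 + (-52 - 43) = 3 - 95 = -92)
F(y, M) = y - 6*M
x(L) = -2/9 + (-92 + L)*(171 + L)/9 (x(L) = -2/9 + ((L + 171)*(L - 92))/9 = -2/9 + ((171 + L)*(-92 + L))/9 = -2/9 + ((-92 + L)*(171 + L))/9 = -2/9 + (-92 + L)*(171 + L)/9)
-47257 + x(F(-5, 2/3 + 7/7)) = -47257 + (-15734/9 + (-5 - 6*(2/3 + 7/7))²/9 + 79*(-5 - 6*(2/3 + 7/7))/9) = -47257 + (-15734/9 + (-5 - 6*(2*(⅓) + 7*(⅐)))²/9 + 79*(-5 - 6*(2*(⅓) + 7*(⅐)))/9) = -47257 + (-15734/9 + (-5 - 6*(⅔ + 1))²/9 + 79*(-5 - 6*(⅔ + 1))/9) = -47257 + (-15734/9 + (-5 - 6*5/3)²/9 + 79*(-5 - 6*5/3)/9) = -47257 + (-15734/9 + (-5 - 10)²/9 + 79*(-5 - 10)/9) = -47257 + (-15734/9 + (⅑)*(-15)² + (79/9)*(-15)) = -47257 + (-15734/9 + (⅑)*225 - 395/3) = -47257 + (-15734/9 + 25 - 395/3) = -47257 - 16694/9 = -442007/9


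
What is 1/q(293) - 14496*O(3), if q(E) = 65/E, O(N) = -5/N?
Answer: 1570693/65 ≈ 24165.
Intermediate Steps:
1/q(293) - 14496*O(3) = 1/(65/293) - 14496*(-5/3) = 1/(65*(1/293)) - 14496*(-5*1/3) = 1/(65/293) - 14496*(-5)/3 = 293/65 - 3624*(-20/3) = 293/65 + 24160 = 1570693/65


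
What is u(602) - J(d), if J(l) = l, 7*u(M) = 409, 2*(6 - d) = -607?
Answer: -3515/14 ≈ -251.07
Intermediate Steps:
d = 619/2 (d = 6 - 1/2*(-607) = 6 + 607/2 = 619/2 ≈ 309.50)
u(M) = 409/7 (u(M) = (1/7)*409 = 409/7)
u(602) - J(d) = 409/7 - 1*619/2 = 409/7 - 619/2 = -3515/14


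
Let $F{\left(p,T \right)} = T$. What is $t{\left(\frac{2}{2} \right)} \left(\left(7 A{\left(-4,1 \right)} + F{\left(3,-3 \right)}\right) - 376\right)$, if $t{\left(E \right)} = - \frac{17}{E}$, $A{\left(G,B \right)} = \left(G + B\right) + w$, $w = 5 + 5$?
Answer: $5610$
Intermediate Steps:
$w = 10$
$A{\left(G,B \right)} = 10 + B + G$ ($A{\left(G,B \right)} = \left(G + B\right) + 10 = \left(B + G\right) + 10 = 10 + B + G$)
$t{\left(\frac{2}{2} \right)} \left(\left(7 A{\left(-4,1 \right)} + F{\left(3,-3 \right)}\right) - 376\right) = - \frac{17}{2 \cdot \frac{1}{2}} \left(\left(7 \left(10 + 1 - 4\right) - 3\right) - 376\right) = - \frac{17}{2 \cdot \frac{1}{2}} \left(\left(7 \cdot 7 - 3\right) - 376\right) = - \frac{17}{1} \left(\left(49 - 3\right) - 376\right) = \left(-17\right) 1 \left(46 - 376\right) = \left(-17\right) \left(-330\right) = 5610$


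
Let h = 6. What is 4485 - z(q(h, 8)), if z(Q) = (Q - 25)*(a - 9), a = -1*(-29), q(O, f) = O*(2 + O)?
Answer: 4025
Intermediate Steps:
a = 29
z(Q) = -500 + 20*Q (z(Q) = (Q - 25)*(29 - 9) = (-25 + Q)*20 = -500 + 20*Q)
4485 - z(q(h, 8)) = 4485 - (-500 + 20*(6*(2 + 6))) = 4485 - (-500 + 20*(6*8)) = 4485 - (-500 + 20*48) = 4485 - (-500 + 960) = 4485 - 1*460 = 4485 - 460 = 4025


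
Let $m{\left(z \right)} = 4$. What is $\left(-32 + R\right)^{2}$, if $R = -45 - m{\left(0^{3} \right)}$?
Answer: $6561$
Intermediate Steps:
$R = -49$ ($R = -45 - 4 = -49$)
$\left(-32 + R\right)^{2} = \left(-32 - 49\right)^{2} = \left(-81\right)^{2} = 6561$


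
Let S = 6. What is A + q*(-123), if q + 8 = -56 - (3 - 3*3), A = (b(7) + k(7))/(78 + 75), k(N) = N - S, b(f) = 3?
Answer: 1091506/153 ≈ 7134.0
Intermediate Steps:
k(N) = -6 + N (k(N) = N - 1*6 = N - 6 = -6 + N)
A = 4/153 (A = (3 + (-6 + 7))/(78 + 75) = (3 + 1)/153 = 4*(1/153) = 4/153 ≈ 0.026144)
q = -58 (q = -8 + (-56 - (3 - 3*3)) = -8 + (-56 - (3 - 9)) = -8 + (-56 - 1*(-6)) = -8 + (-56 + 6) = -8 - 50 = -58)
A + q*(-123) = 4/153 - 58*(-123) = 4/153 + 7134 = 1091506/153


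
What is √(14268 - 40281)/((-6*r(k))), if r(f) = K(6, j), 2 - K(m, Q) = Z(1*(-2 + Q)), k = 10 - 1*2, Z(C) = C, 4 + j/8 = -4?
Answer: -I*√26013/408 ≈ -0.39531*I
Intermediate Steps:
j = -64 (j = -32 + 8*(-4) = -32 - 32 = -64)
k = 8 (k = 10 - 2 = 8)
K(m, Q) = 4 - Q (K(m, Q) = 2 - (-2 + Q) = 2 + (2 - Q) = 4 - Q)
r(f) = 68 (r(f) = 4 - 1*(-64) = 4 + 64 = 68)
√(14268 - 40281)/((-6*r(k))) = √(14268 - 40281)/((-6*68)) = √(-26013)/(-408) = (I*√26013)*(-1/408) = -I*√26013/408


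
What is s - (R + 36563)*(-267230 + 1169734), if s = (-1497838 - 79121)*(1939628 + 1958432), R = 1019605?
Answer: -7100276644212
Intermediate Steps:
s = -6147080799540 (s = -1576959*3898060 = -6147080799540)
s - (R + 36563)*(-267230 + 1169734) = -6147080799540 - (1019605 + 36563)*(-267230 + 1169734) = -6147080799540 - 1056168*902504 = -6147080799540 - 1*953195844672 = -6147080799540 - 953195844672 = -7100276644212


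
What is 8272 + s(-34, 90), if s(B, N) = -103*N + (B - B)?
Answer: -998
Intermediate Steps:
s(B, N) = -103*N (s(B, N) = -103*N + 0 = -103*N)
8272 + s(-34, 90) = 8272 - 103*90 = 8272 - 9270 = -998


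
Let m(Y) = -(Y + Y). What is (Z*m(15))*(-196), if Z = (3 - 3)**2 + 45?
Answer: 264600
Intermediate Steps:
m(Y) = -2*Y
Z = 45 (Z = 0**2 + 45 = 0 + 45 = 45)
(Z*m(15))*(-196) = (45*(-2*15))*(-196) = (45*(-30))*(-196) = -1350*(-196) = 264600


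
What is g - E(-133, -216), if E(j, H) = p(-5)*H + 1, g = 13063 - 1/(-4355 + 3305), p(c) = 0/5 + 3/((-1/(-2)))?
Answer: 15075901/1050 ≈ 14358.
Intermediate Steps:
p(c) = 6 (p(c) = 0*(1/5) + 3/((-1*(-1/2))) = 0 + 3/(1/2) = 0 + 3*2 = 0 + 6 = 6)
g = 13716151/1050 (g = 13063 - 1/(-1050) = 13063 - 1*(-1/1050) = 13063 + 1/1050 = 13716151/1050 ≈ 13063.)
E(j, H) = 1 + 6*H (E(j, H) = 6*H + 1 = 1 + 6*H)
g - E(-133, -216) = 13716151/1050 - (1 + 6*(-216)) = 13716151/1050 - (1 - 1296) = 13716151/1050 - 1*(-1295) = 13716151/1050 + 1295 = 15075901/1050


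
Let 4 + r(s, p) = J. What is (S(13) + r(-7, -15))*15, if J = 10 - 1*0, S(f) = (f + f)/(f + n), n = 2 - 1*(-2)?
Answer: 1920/17 ≈ 112.94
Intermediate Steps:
n = 4 (n = 2 + 2 = 4)
S(f) = 2*f/(4 + f) (S(f) = (f + f)/(f + 4) = (2*f)/(4 + f) = 2*f/(4 + f))
J = 10 (J = 10 + 0 = 10)
r(s, p) = 6 (r(s, p) = -4 + 10 = 6)
(S(13) + r(-7, -15))*15 = (2*13/(4 + 13) + 6)*15 = (2*13/17 + 6)*15 = (2*13*(1/17) + 6)*15 = (26/17 + 6)*15 = (128/17)*15 = 1920/17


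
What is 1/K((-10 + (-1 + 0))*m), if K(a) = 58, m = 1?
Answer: 1/58 ≈ 0.017241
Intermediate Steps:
1/K((-10 + (-1 + 0))*m) = 1/58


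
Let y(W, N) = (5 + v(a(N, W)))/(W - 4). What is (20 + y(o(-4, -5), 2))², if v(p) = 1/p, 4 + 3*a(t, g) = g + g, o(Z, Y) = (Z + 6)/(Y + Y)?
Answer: 76825225/213444 ≈ 359.93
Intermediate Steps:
o(Z, Y) = (6 + Z)/(2*Y) (o(Z, Y) = (6 + Z)/((2*Y)) = (6 + Z)*(1/(2*Y)) = (6 + Z)/(2*Y))
a(t, g) = -4/3 + 2*g/3 (a(t, g) = -4/3 + (g + g)/3 = -4/3 + (2*g)/3 = -4/3 + 2*g/3)
y(W, N) = (5 + 1/(-4/3 + 2*W/3))/(-4 + W) (y(W, N) = (5 + 1/(-4/3 + 2*W/3))/(W - 4) = (5 + 1/(-4/3 + 2*W/3))/(-4 + W))
(20 + y(o(-4, -5), 2))² = (20 + (-17 + 10*((½)*(6 - 4)/(-5)))/(2*(-4 + (½)*(6 - 4)/(-5))*(-2 + (½)*(6 - 4)/(-5))))² = (20 + (-17 + 10*((½)*(-⅕)*2))/(2*(-4 + (½)*(-⅕)*2)*(-2 + (½)*(-⅕)*2)))² = (20 + (-17 + 10*(-⅕))/(2*(-4 - ⅕)*(-2 - ⅕)))² = (20 + (-17 - 2)/(2*(-21/5)*(-11/5)))² = (20 + (½)*(-5/21)*(-5/11)*(-19))² = (20 - 475/462)² = (8765/462)² = 76825225/213444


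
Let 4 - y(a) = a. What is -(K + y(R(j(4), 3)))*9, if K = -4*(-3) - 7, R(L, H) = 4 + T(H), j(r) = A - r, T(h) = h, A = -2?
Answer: -18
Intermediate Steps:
j(r) = -2 - r
R(L, H) = 4 + H
K = 5 (K = 12 - 7 = 5)
y(a) = 4 - a
-(K + y(R(j(4), 3)))*9 = -(5 + (4 - (4 + 3)))*9 = -(5 + (4 - 1*7))*9 = -(5 + (4 - 7))*9 = -(5 - 3)*9 = -1*2*9 = -2*9 = -18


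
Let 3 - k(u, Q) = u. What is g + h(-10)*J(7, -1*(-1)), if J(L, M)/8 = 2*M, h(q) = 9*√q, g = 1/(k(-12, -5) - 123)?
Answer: -1/108 + 144*I*√10 ≈ -0.0092593 + 455.37*I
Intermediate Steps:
k(u, Q) = 3 - u
g = -1/108 (g = 1/((3 - 1*(-12)) - 123) = 1/((3 + 12) - 123) = 1/(15 - 123) = 1/(-108) = -1/108 ≈ -0.0092593)
J(L, M) = 16*M (J(L, M) = 8*(2*M) = 16*M)
g + h(-10)*J(7, -1*(-1)) = -1/108 + (9*√(-10))*(16*(-1*(-1))) = -1/108 + (9*(I*√10))*(16*1) = -1/108 + (9*I*√10)*16 = -1/108 + 144*I*√10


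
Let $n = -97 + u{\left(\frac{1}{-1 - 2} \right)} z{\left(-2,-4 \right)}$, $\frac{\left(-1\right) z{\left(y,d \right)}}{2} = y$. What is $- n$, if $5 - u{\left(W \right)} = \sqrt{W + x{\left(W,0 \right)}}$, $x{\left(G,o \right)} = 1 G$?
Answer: $77 + \frac{4 i \sqrt{6}}{3} \approx 77.0 + 3.266 i$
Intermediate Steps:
$x{\left(G,o \right)} = G$
$z{\left(y,d \right)} = - 2 y$
$u{\left(W \right)} = 5 - \sqrt{2} \sqrt{W}$ ($u{\left(W \right)} = 5 - \sqrt{W + W} = 5 - \sqrt{2 W} = 5 - \sqrt{2} \sqrt{W}$)
$n = -77 - \frac{4 i \sqrt{6}}{3}$ ($n = -97 + \left(5 - \sqrt{2} \sqrt{\frac{1}{-1 - 2}}\right) \left(\left(-2\right) \left(-2\right)\right) = -97 + \left(5 - \sqrt{2} \sqrt{\frac{1}{-3}}\right) 4 = -97 + \left(5 - \sqrt{2} \sqrt{- \frac{1}{3}}\right) 4 = -97 + \left(5 - \sqrt{2} \frac{i \sqrt{3}}{3}\right) 4 = -97 + \left(5 - \frac{i \sqrt{6}}{3}\right) 4 = -97 + \left(20 - \frac{4 i \sqrt{6}}{3}\right) = -77 - \frac{4 i \sqrt{6}}{3} \approx -77.0 - 3.266 i$)
$- n = - (-77 - \frac{4 i \sqrt{6}}{3}) = 77 + \frac{4 i \sqrt{6}}{3}$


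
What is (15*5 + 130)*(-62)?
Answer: -12710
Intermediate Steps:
(15*5 + 130)*(-62) = (75 + 130)*(-62) = 205*(-62) = -12710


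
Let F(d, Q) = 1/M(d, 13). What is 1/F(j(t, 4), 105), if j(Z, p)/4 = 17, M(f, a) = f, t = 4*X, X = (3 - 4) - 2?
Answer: 68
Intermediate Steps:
X = -3 (X = -1 - 2 = -3)
t = -12 (t = 4*(-3) = -12)
j(Z, p) = 68 (j(Z, p) = 4*17 = 68)
F(d, Q) = 1/d
1/F(j(t, 4), 105) = 1/(1/68) = 68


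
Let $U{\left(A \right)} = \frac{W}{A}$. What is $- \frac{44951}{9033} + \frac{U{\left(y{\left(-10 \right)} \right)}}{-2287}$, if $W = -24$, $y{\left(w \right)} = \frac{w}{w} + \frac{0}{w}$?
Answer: $- \frac{102586145}{20658471} \approx -4.9658$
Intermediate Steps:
$y{\left(w \right)} = 1$ ($y{\left(w \right)} = 1 + 0 = 1$)
$U{\left(A \right)} = - \frac{24}{A}$
$- \frac{44951}{9033} + \frac{U{\left(y{\left(-10 \right)} \right)}}{-2287} = - \frac{44951}{9033} + \frac{\left(-24\right) 1^{-1}}{-2287} = \left(-44951\right) \frac{1}{9033} + \left(-24\right) 1 \left(- \frac{1}{2287}\right) = - \frac{44951}{9033} - - \frac{24}{2287} = - \frac{44951}{9033} + \frac{24}{2287} = - \frac{102586145}{20658471}$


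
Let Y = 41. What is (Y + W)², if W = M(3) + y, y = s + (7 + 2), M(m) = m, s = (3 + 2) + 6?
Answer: 4096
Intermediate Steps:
s = 11 (s = 5 + 6 = 11)
y = 20 (y = 11 + (7 + 2) = 11 + 9 = 20)
W = 23 (W = 3 + 20 = 23)
(Y + W)² = (41 + 23)² = 64² = 4096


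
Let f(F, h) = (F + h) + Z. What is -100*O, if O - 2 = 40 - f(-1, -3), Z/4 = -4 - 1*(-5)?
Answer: -4200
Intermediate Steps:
Z = 4 (Z = 4*(-4 - 1*(-5)) = 4*(-4 + 5) = 4*1 = 4)
f(F, h) = 4 + F + h (f(F, h) = (F + h) + 4 = 4 + F + h)
O = 42 (O = 2 + (40 - (4 - 1 - 3)) = 2 + (40 - 1*0) = 2 + (40 + 0) = 2 + 40 = 42)
-100*O = -100*42 = -4200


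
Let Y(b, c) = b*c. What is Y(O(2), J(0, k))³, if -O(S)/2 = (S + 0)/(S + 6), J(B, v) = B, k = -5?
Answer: 0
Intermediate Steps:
O(S) = -2*S/(6 + S) (O(S) = -2*(S + 0)/(S + 6) = -2*S/(6 + S))
Y(O(2), J(0, k))³ = (-2*2/(6 + 2)*0)³ = (-2*2/8*0)³ = (-2*2*⅛*0)³ = (-½*0)³ = 0³ = 0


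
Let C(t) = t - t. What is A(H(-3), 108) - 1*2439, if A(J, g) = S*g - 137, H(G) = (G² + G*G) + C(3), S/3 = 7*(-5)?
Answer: -13916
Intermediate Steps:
S = -105 (S = 3*(7*(-5)) = 3*(-35) = -105)
C(t) = 0
H(G) = 2*G² (H(G) = (G² + G*G) + 0 = (G² + G²) + 0 = 2*G² + 0 = 2*G²)
A(J, g) = -137 - 105*g (A(J, g) = -105*g - 137 = -137 - 105*g)
A(H(-3), 108) - 1*2439 = (-137 - 105*108) - 1*2439 = (-137 - 11340) - 2439 = -11477 - 2439 = -13916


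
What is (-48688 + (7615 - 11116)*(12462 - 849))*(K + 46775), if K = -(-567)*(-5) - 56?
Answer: -1786333371084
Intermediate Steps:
K = -2891 (K = -81*35 - 56 = -2835 - 56 = -2891)
(-48688 + (7615 - 11116)*(12462 - 849))*(K + 46775) = (-48688 + (7615 - 11116)*(12462 - 849))*(-2891 + 46775) = (-48688 - 3501*11613)*43884 = (-48688 - 40657113)*43884 = -40705801*43884 = -1786333371084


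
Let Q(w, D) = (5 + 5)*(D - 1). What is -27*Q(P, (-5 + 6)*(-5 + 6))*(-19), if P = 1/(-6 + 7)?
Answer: 0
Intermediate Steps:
P = 1 (P = 1/1 = 1)
Q(w, D) = -10 + 10*D (Q(w, D) = 10*(-1 + D) = -10 + 10*D)
-27*Q(P, (-5 + 6)*(-5 + 6))*(-19) = -27*(-10 + 10*((-5 + 6)*(-5 + 6)))*(-19) = -27*(-10 + 10*(1*1))*(-19) = -27*(-10 + 10*1)*(-19) = -27*(-10 + 10)*(-19) = -27*0*(-19) = 0*(-19) = 0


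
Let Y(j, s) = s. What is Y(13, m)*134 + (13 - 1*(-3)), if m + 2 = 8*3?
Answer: 2964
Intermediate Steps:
m = 22 (m = -2 + 8*3 = -2 + 24 = 22)
Y(13, m)*134 + (13 - 1*(-3)) = 22*134 + (13 - 1*(-3)) = 2948 + (13 + 3) = 2948 + 16 = 2964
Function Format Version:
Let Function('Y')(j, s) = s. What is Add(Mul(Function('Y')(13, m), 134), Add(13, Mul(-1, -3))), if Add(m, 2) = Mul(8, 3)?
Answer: 2964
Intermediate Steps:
m = 22 (m = Add(-2, Mul(8, 3)) = Add(-2, 24) = 22)
Add(Mul(Function('Y')(13, m), 134), Add(13, Mul(-1, -3))) = Add(Mul(22, 134), Add(13, Mul(-1, -3))) = Add(2948, Add(13, 3)) = Add(2948, 16) = 2964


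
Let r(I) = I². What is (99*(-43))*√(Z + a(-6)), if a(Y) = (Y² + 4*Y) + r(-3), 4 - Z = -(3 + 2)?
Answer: -4257*√30 ≈ -23317.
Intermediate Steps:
Z = 9 (Z = 4 - (-1)*(3 + 2) = 4 - (-1)*5 = 4 - 1*(-5) = 4 + 5 = 9)
a(Y) = 9 + Y² + 4*Y (a(Y) = (Y² + 4*Y) + (-3)² = (Y² + 4*Y) + 9 = 9 + Y² + 4*Y)
(99*(-43))*√(Z + a(-6)) = (99*(-43))*√(9 + (9 + (-6)² + 4*(-6))) = -4257*√(9 + (9 + 36 - 24)) = -4257*√(9 + 21) = -4257*√30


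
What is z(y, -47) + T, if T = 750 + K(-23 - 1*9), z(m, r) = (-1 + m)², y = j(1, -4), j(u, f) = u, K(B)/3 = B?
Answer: 654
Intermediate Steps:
K(B) = 3*B
y = 1
T = 654 (T = 750 + 3*(-23 - 1*9) = 750 + 3*(-23 - 9) = 750 + 3*(-32) = 750 - 96 = 654)
z(y, -47) + T = (-1 + 1)² + 654 = 0² + 654 = 0 + 654 = 654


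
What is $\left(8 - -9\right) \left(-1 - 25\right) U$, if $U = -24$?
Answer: $10608$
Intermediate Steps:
$\left(8 - -9\right) \left(-1 - 25\right) U = \left(8 - -9\right) \left(-1 - 25\right) \left(-24\right) = \left(8 + 9\right) \left(\left(-26\right) \left(-24\right)\right) = 17 \cdot 624 = 10608$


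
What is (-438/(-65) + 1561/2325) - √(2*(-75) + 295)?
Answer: 223963/30225 - √145 ≈ -4.6317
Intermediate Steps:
(-438/(-65) + 1561/2325) - √(2*(-75) + 295) = (-438*(-1/65) + 1561*(1/2325)) - √(-150 + 295) = (438/65 + 1561/2325) - √145 = 223963/30225 - √145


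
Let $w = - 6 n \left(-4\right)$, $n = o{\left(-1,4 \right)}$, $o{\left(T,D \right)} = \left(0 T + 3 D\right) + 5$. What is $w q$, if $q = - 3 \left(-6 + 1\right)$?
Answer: $6120$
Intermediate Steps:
$o{\left(T,D \right)} = 5 + 3 D$ ($o{\left(T,D \right)} = \left(0 + 3 D\right) + 5 = 3 D + 5 = 5 + 3 D$)
$n = 17$ ($n = 5 + 3 \cdot 4 = 5 + 12 = 17$)
$q = 15$ ($q = \left(-3\right) \left(-5\right) = 15$)
$w = 408$ ($w = \left(-6\right) 17 \left(-4\right) = \left(-102\right) \left(-4\right) = 408$)
$w q = 408 \cdot 15 = 6120$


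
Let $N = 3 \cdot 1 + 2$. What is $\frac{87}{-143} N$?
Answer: $- \frac{435}{143} \approx -3.042$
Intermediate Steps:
$N = 5$ ($N = 3 + 2 = 5$)
$\frac{87}{-143} N = \frac{87}{-143} \cdot 5 = 87 \left(- \frac{1}{143}\right) 5 = \left(- \frac{87}{143}\right) 5 = - \frac{435}{143}$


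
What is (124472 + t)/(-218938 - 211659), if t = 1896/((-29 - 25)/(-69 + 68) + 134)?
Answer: -5850658/20238059 ≈ -0.28909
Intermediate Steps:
t = 474/47 (t = 1896/(-54/(-1) + 134) = 1896/(-54*(-1) + 134) = 1896/(54 + 134) = 1896/188 = 1896*(1/188) = 474/47 ≈ 10.085)
(124472 + t)/(-218938 - 211659) = (124472 + 474/47)/(-218938 - 211659) = (5850658/47)/(-430597) = (5850658/47)*(-1/430597) = -5850658/20238059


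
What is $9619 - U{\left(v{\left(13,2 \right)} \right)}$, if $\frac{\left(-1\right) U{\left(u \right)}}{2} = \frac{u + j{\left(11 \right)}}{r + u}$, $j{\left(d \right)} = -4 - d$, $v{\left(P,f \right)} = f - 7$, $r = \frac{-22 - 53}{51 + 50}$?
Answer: $\frac{279153}{29} \approx 9626.0$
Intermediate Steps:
$r = - \frac{75}{101} \approx -0.74257$
$v{\left(P,f \right)} = -7 + f$
$U{\left(u \right)} = - \frac{2 \left(-15 + u\right)}{- \frac{75}{101} + u}$ ($U{\left(u \right)} = - 2 \frac{u - 15}{- \frac{75}{101} + u} = - 2 \frac{-15 + u}{- \frac{75}{101} + u} = - \frac{2 \left(-15 + u\right)}{- \frac{75}{101} + u}$)
$9619 - U{\left(v{\left(13,2 \right)} \right)} = 9619 - \frac{202 \left(15 - \left(-7 + 2\right)\right)}{-75 + 101 \left(-7 + 2\right)} = 9619 - \frac{202 \left(15 - -5\right)}{-75 + 101 \left(-5\right)} = 9619 - \frac{202 \left(15 + 5\right)}{-75 - 505} = 9619 - 202 \frac{1}{-580} \cdot 20 = 9619 - 202 \left(- \frac{1}{580}\right) 20 = 9619 - - \frac{202}{29} = 9619 + \frac{202}{29} = \frac{279153}{29}$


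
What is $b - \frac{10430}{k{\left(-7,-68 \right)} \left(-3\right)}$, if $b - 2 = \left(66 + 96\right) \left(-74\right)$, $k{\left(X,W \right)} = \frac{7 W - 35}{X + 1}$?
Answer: $- \frac{871998}{73} \approx -11945.0$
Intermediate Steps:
$k{\left(X,W \right)} = \frac{-35 + 7 W}{1 + X}$
$b = -11986$ ($b = 2 + \left(66 + 96\right) \left(-74\right) = 2 + 162 \left(-74\right) = 2 - 11988 = -11986$)
$b - \frac{10430}{k{\left(-7,-68 \right)} \left(-3\right)} = -11986 - \frac{10430}{\frac{7 \left(-5 - 68\right)}{1 - 7} \left(-3\right)} = -11986 - \frac{10430}{7 \frac{1}{-6} \left(-73\right) \left(-3\right)} = -11986 - \frac{10430}{7 \left(- \frac{1}{6}\right) \left(-73\right) \left(-3\right)} = -11986 - \frac{10430}{\frac{511}{6} \left(-3\right)} = -11986 - \frac{10430}{- \frac{511}{2}} = -11986 - - \frac{2980}{73} = -11986 + \frac{2980}{73} = - \frac{871998}{73}$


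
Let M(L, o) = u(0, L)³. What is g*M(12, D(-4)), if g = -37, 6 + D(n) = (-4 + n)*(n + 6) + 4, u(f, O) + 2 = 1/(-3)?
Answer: 12691/27 ≈ 470.04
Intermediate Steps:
u(f, O) = -7/3 (u(f, O) = -2 + 1/(-3) = -2 - ⅓ = -7/3)
D(n) = -2 + (-4 + n)*(6 + n) (D(n) = -6 + ((-4 + n)*(n + 6) + 4) = -6 + ((-4 + n)*(6 + n) + 4) = -6 + (4 + (-4 + n)*(6 + n)) = -2 + (-4 + n)*(6 + n))
M(L, o) = -343/27 (M(L, o) = (-7/3)³ = -343/27)
g*M(12, D(-4)) = -37*(-343/27) = 12691/27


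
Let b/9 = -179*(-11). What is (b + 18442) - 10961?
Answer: 25202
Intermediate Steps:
b = 17721 (b = 9*(-179*(-11)) = 9*1969 = 17721)
(b + 18442) - 10961 = (17721 + 18442) - 10961 = 36163 - 10961 = 25202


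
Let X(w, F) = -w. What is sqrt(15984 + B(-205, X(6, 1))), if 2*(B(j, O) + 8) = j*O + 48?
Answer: sqrt(16615) ≈ 128.90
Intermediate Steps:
B(j, O) = 16 + O*j/2 (B(j, O) = -8 + (j*O + 48)/2 = -8 + (O*j + 48)/2 = -8 + (48 + O*j)/2 = -8 + (24 + O*j/2) = 16 + O*j/2)
sqrt(15984 + B(-205, X(6, 1))) = sqrt(15984 + (16 + (1/2)*(-1*6)*(-205))) = sqrt(15984 + (16 + (1/2)*(-6)*(-205))) = sqrt(15984 + (16 + 615)) = sqrt(15984 + 631) = sqrt(16615)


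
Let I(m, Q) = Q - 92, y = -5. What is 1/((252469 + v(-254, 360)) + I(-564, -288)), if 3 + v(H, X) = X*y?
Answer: 1/250286 ≈ 3.9954e-6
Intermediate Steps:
v(H, X) = -3 - 5*X (v(H, X) = -3 + X*(-5) = -3 - 5*X)
I(m, Q) = -92 + Q
1/((252469 + v(-254, 360)) + I(-564, -288)) = 1/((252469 + (-3 - 5*360)) + (-92 - 288)) = 1/((252469 + (-3 - 1800)) - 380) = 1/((252469 - 1803) - 380) = 1/(250666 - 380) = 1/250286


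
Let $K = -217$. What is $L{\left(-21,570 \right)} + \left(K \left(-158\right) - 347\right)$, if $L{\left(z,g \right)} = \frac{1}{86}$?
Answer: $\frac{2918755}{86} \approx 33939.0$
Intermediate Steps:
$L{\left(z,g \right)} = \frac{1}{86}$
$L{\left(-21,570 \right)} + \left(K \left(-158\right) - 347\right) = \frac{1}{86} - -33939 = \frac{1}{86} + \left(34286 - 347\right) = \frac{1}{86} + 33939 = \frac{2918755}{86}$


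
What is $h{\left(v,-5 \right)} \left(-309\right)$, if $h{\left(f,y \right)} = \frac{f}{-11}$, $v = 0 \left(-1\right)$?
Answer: $0$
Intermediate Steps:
$v = 0$
$h{\left(f,y \right)} = - \frac{f}{11}$ ($h{\left(f,y \right)} = f \left(- \frac{1}{11}\right) = - \frac{f}{11}$)
$h{\left(v,-5 \right)} \left(-309\right) = \left(- \frac{1}{11}\right) 0 \left(-309\right) = 0 \left(-309\right) = 0$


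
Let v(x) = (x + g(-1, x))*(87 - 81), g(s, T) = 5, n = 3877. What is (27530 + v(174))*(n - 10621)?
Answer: -192905376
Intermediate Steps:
v(x) = 30 + 6*x (v(x) = (x + 5)*(87 - 81) = (5 + x)*6 = 30 + 6*x)
(27530 + v(174))*(n - 10621) = (27530 + (30 + 6*174))*(3877 - 10621) = (27530 + (30 + 1044))*(-6744) = (27530 + 1074)*(-6744) = 28604*(-6744) = -192905376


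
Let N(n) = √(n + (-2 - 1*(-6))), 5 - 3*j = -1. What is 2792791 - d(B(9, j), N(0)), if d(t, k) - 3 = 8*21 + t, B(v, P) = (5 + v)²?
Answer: 2792424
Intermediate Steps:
j = 2 (j = 5/3 - ⅓*(-1) = 5/3 + ⅓ = 2)
N(n) = √(4 + n) (N(n) = √(n + (-2 + 6)) = √(n + 4) = √(4 + n))
d(t, k) = 171 + t (d(t, k) = 3 + (8*21 + t) = 3 + (168 + t) = 171 + t)
2792791 - d(B(9, j), N(0)) = 2792791 - (171 + (5 + 9)²) = 2792791 - (171 + 14²) = 2792791 - (171 + 196) = 2792791 - 1*367 = 2792791 - 367 = 2792424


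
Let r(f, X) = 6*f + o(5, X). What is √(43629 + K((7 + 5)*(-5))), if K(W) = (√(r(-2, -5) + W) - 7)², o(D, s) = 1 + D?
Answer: √(43612 - 14*I*√66) ≈ 208.83 - 0.2723*I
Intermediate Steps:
r(f, X) = 6 + 6*f (r(f, X) = 6*f + (1 + 5) = 6*f + 6 = 6 + 6*f)
K(W) = (-7 + √(-6 + W))² (K(W) = (√((6 + 6*(-2)) + W) - 7)² = (√((6 - 12) + W) - 7)² = (√(-6 + W) - 7)² = (-7 + √(-6 + W))²)
√(43629 + K((7 + 5)*(-5))) = √(43629 + (-7 + √(-6 + (7 + 5)*(-5)))²) = √(43629 + (-7 + √(-6 + 12*(-5)))²) = √(43629 + (-7 + √(-6 - 60))²) = √(43629 + (-7 + √(-66))²) = √(43629 + (-7 + I*√66)²)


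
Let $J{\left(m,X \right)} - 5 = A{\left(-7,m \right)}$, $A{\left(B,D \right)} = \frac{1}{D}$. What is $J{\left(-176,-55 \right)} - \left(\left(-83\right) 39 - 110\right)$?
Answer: $\frac{589951}{176} \approx 3352.0$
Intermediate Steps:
$J{\left(m,X \right)} = 5 + \frac{1}{m}$
$J{\left(-176,-55 \right)} - \left(\left(-83\right) 39 - 110\right) = \left(5 + \frac{1}{-176}\right) - \left(\left(-83\right) 39 - 110\right) = \left(5 - \frac{1}{176}\right) - \left(-3237 - 110\right) = \frac{879}{176} - -3347 = \frac{879}{176} + 3347 = \frac{589951}{176}$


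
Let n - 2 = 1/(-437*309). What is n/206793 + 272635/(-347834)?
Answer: -7612932859451105/9712874586869946 ≈ -0.78380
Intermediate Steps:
n = 270065/135033 (n = 2 + 1/(-437*309) = 2 + 1/(-135033) = 2 - 1/135033 = 270065/135033 ≈ 2.0000)
n/206793 + 272635/(-347834) = (270065/135033)/206793 + 272635/(-347834) = (270065/135033)*(1/206793) + 272635*(-1/347834) = 270065/27923879169 - 272635/347834 = -7612932859451105/9712874586869946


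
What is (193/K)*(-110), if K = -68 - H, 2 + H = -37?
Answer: 21230/29 ≈ 732.07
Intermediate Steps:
H = -39 (H = -2 - 37 = -39)
K = -29 (K = -68 - 1*(-39) = -68 + 39 = -29)
(193/K)*(-110) = (193/(-29))*(-110) = -1/29*193*(-110) = -193/29*(-110) = 21230/29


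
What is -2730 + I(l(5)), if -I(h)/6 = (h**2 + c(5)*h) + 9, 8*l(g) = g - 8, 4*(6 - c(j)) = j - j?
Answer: -88683/32 ≈ -2771.3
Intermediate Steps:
c(j) = 6 (c(j) = 6 - (j - j)/4 = 6 - 1/4*0 = 6 + 0 = 6)
l(g) = -1 + g/8 (l(g) = (g - 8)/8 = (-8 + g)/8 = -1 + g/8)
I(h) = -54 - 36*h - 6*h**2 (I(h) = -6*((h**2 + 6*h) + 9) = -6*(9 + h**2 + 6*h) = -54 - 36*h - 6*h**2)
-2730 + I(l(5)) = -2730 + (-54 - 36*(-1 + (1/8)*5) - 6*(-1 + (1/8)*5)**2) = -2730 + (-54 - 36*(-1 + 5/8) - 6*(-1 + 5/8)**2) = -2730 + (-54 - 36*(-3/8) - 6*(-3/8)**2) = -2730 + (-54 + 27/2 - 6*9/64) = -2730 + (-54 + 27/2 - 27/32) = -2730 - 1323/32 = -88683/32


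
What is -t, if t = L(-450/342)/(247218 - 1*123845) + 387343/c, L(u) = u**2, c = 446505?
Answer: -17251627191604/19886284752765 ≈ -0.86751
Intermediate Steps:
t = 17251627191604/19886284752765 (t = (-450/342)**2/(247218 - 1*123845) + 387343/446505 = (-450*1/342)**2/(247218 - 123845) + 387343*(1/446505) = (-25/19)**2/123373 + 387343/446505 = (625/361)*(1/123373) + 387343/446505 = 625/44537653 + 387343/446505 = 17251627191604/19886284752765 ≈ 0.86751)
-t = -1*17251627191604/19886284752765 = -17251627191604/19886284752765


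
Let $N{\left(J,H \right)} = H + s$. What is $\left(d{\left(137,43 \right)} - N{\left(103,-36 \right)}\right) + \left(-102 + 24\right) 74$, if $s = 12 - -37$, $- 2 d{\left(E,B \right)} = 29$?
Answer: $- \frac{11599}{2} \approx -5799.5$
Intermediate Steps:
$d{\left(E,B \right)} = - \frac{29}{2}$ ($d{\left(E,B \right)} = \left(- \frac{1}{2}\right) 29 = - \frac{29}{2}$)
$s = 49$ ($s = 12 + 37 = 49$)
$N{\left(J,H \right)} = 49 + H$ ($N{\left(J,H \right)} = H + 49 = 49 + H$)
$\left(d{\left(137,43 \right)} - N{\left(103,-36 \right)}\right) + \left(-102 + 24\right) 74 = \left(- \frac{29}{2} - \left(49 - 36\right)\right) + \left(-102 + 24\right) 74 = \left(- \frac{29}{2} - 13\right) - 5772 = - \frac{55}{2} - 5772 = - \frac{11599}{2}$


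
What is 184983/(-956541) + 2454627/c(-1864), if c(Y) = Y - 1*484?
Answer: -782795235097/748652756 ≈ -1045.6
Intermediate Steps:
c(Y) = -484 + Y (c(Y) = Y - 484 = -484 + Y)
184983/(-956541) + 2454627/c(-1864) = 184983/(-956541) + 2454627/(-484 - 1864) = 184983*(-1/956541) + 2454627/(-2348) = -61661/318847 + 2454627*(-1/2348) = -61661/318847 - 2454627/2348 = -782795235097/748652756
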